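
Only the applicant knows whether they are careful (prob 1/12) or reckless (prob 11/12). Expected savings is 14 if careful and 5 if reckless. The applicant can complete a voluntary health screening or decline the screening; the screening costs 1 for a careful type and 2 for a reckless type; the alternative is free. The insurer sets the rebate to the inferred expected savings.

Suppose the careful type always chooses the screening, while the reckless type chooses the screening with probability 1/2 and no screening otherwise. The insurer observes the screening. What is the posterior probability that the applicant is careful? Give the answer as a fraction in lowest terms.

2/13

P(the screening) = (1/12)·1 + (11/12)·(1/2) = 13/24.
By Bayes' rule, P(careful | the screening) = (1/12) / (13/24) = 2/13.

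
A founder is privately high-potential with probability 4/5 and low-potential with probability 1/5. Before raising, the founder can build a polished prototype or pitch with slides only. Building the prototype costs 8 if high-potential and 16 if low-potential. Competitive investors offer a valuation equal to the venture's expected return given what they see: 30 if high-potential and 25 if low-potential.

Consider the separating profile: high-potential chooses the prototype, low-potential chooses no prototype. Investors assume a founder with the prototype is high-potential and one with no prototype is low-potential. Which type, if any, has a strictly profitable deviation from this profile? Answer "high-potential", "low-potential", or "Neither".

high-potential

The prototype pays 30; no prototype pays 25.
high-potential: assigned the prototype, nets 30 − 8 = 22; deviating to no prototype nets 25.
low-potential: assigned no prototype, nets 25; deviating to the prototype nets 30 − 16 = 14.
The high-potential type gains 3 by deviating.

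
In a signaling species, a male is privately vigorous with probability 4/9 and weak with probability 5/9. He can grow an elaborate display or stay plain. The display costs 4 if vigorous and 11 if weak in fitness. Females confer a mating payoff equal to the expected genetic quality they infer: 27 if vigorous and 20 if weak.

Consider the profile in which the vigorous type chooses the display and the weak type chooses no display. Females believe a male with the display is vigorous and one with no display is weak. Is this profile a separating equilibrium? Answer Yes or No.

Under these beliefs, the display earns mating payoff 27 and no display earns mating payoff 20.
vigorous: the display nets 27 − 4 = 23; no display nets 20. vigorous prefers the display.
weak: the display nets 27 − 11 = 16; no display nets 20. weak prefers no display.
Neither type deviates, so the separating profile is an equilibrium.

Yes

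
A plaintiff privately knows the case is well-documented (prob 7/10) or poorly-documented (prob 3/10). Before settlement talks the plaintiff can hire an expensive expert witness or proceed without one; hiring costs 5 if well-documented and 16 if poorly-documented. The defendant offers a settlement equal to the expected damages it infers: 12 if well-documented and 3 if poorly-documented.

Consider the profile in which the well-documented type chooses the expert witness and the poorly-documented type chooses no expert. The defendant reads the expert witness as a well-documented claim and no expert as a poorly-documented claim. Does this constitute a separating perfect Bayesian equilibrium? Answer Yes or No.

Yes

Under these beliefs, the expert witness earns settlement 12 and no expert earns settlement 3.
well-documented: the expert witness nets 12 − 5 = 7; no expert nets 3. well-documented prefers the expert witness.
poorly-documented: the expert witness nets 12 − 16 = -4; no expert nets 3. poorly-documented prefers no expert.
Neither type deviates, so the separating profile is an equilibrium.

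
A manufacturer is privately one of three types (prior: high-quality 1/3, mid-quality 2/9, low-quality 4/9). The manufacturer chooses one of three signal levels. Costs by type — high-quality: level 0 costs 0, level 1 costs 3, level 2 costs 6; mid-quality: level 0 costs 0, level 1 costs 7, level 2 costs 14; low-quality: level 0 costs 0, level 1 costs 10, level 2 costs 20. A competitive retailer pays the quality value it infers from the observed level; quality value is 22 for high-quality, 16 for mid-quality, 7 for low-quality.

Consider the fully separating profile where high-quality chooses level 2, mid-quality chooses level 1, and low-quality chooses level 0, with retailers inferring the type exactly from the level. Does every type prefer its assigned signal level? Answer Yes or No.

Yes

Separating prices: level 2 → 22, level 1 → 16, level 0 → 7.
high-quality (assigned level 2): level 0: 7 − 0 = 7; level 1: 16 − 3 = 13; level 2: 22 − 6 = 16. high-quality stays.
mid-quality (assigned level 1): level 0: 7 − 0 = 7; level 1: 16 − 7 = 9; level 2: 22 − 14 = 8. mid-quality stays.
low-quality (assigned level 0): level 0: 7 − 0 = 7; level 1: 16 − 10 = 6; level 2: 22 − 20 = 2. low-quality stays.
Every type prefers its assigned level; separation holds.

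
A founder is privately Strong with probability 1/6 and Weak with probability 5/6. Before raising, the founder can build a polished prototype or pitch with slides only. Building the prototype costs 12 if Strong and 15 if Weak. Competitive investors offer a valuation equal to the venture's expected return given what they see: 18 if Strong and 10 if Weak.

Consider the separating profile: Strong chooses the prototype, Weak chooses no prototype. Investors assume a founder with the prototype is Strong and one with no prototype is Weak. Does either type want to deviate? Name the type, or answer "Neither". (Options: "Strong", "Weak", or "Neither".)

The prototype pays 18; no prototype pays 10.
Strong: assigned the prototype, nets 18 − 12 = 6; deviating to no prototype nets 10.
Weak: assigned no prototype, nets 10; deviating to the prototype nets 18 − 15 = 3.
The Strong type gains 4 by deviating.

Strong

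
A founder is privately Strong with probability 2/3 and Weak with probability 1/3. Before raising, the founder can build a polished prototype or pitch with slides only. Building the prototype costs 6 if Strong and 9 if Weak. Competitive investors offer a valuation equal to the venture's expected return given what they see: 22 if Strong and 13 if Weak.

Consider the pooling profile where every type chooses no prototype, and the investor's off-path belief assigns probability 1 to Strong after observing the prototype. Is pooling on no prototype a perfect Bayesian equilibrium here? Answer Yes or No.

Yes

On path, the investor holds the prior and pays 2/3·22 + 1/3·13 = 19. Off path (the prototype), believing Strong, it pays 22.
Strong: no prototype nets 19; the prototype nets 22 − 6 = 16. Strong stays.
Weak: no prototype nets 19; the prototype nets 22 − 9 = 13. Weak stays.
No type deviates, so pooling is sustained.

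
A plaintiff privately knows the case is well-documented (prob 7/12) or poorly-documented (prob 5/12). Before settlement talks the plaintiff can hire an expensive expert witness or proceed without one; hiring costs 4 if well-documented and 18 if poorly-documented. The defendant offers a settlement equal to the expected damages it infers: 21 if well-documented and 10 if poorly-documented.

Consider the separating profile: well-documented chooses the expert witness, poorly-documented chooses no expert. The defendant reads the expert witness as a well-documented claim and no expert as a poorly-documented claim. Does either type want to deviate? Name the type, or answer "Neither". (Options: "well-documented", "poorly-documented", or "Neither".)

The expert witness pays 21; no expert pays 10.
well-documented: assigned the expert witness, nets 21 − 4 = 17; deviating to no expert nets 10.
poorly-documented: assigned no expert, nets 10; deviating to the expert witness nets 21 − 18 = 3.
Both types strictly prefer their assigned action; no profitable deviation.

Neither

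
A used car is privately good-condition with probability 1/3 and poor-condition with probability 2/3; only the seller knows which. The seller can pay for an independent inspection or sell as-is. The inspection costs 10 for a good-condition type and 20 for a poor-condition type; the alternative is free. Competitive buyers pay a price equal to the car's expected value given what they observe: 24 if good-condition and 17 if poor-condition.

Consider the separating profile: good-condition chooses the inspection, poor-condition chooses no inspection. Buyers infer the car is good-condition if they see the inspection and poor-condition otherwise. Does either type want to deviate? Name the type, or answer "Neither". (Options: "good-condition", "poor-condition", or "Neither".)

good-condition

The inspection pays 24; no inspection pays 17.
good-condition: assigned the inspection, nets 24 − 10 = 14; deviating to no inspection nets 17.
poor-condition: assigned no inspection, nets 17; deviating to the inspection nets 24 − 20 = 4.
The good-condition type gains 3 by deviating.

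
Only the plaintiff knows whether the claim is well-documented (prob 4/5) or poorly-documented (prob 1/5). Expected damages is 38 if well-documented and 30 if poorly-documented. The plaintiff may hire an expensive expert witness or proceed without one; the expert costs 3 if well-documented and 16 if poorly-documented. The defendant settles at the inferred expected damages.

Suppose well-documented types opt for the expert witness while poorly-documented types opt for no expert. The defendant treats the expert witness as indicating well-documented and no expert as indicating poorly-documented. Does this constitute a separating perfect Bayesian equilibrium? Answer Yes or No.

Under these beliefs, the expert witness earns settlement 38 and no expert earns settlement 30.
well-documented: the expert witness nets 38 − 3 = 35; no expert nets 30. well-documented prefers the expert witness.
poorly-documented: the expert witness nets 38 − 16 = 22; no expert nets 30. poorly-documented prefers no expert.
Neither type deviates, so the separating profile is an equilibrium.

Yes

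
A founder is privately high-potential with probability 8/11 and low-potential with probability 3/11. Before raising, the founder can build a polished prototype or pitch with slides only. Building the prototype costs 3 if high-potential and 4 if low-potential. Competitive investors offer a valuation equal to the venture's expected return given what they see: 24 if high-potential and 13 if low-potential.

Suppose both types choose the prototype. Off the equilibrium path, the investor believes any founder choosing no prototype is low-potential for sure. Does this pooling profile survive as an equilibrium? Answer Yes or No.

Yes

On path, the investor holds the prior and pays 8/11·24 + 3/11·13 = 21. Off path (no prototype), believing low-potential, it pays 13.
high-potential: the prototype nets 21 − 3 = 18; no prototype nets 13. high-potential stays.
low-potential: the prototype nets 21 − 4 = 17; no prototype nets 13. low-potential stays.
No type deviates, so pooling is sustained.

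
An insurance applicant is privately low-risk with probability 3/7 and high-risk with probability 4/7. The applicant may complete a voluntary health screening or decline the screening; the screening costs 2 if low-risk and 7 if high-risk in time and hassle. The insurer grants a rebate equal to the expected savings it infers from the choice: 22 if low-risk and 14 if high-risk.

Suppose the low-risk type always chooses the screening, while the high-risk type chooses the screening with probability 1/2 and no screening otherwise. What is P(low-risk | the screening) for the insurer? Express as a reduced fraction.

P(the screening) = (3/7)·1 + (4/7)·(1/2) = 5/7.
By Bayes' rule, P(low-risk | the screening) = (3/7) / (5/7) = 3/5.

3/5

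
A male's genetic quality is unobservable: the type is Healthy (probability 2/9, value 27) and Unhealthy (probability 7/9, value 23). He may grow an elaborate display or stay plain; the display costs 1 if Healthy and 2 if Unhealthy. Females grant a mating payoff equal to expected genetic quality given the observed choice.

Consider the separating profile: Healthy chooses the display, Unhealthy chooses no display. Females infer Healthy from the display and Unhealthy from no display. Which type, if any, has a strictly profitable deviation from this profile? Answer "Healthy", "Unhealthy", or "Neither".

The display pays 27; no display pays 23.
Healthy: assigned the display, nets 27 − 1 = 26; deviating to no display nets 23.
Unhealthy: assigned no display, nets 23; deviating to the display nets 27 − 2 = 25.
The Unhealthy type gains 2 by deviating.

Unhealthy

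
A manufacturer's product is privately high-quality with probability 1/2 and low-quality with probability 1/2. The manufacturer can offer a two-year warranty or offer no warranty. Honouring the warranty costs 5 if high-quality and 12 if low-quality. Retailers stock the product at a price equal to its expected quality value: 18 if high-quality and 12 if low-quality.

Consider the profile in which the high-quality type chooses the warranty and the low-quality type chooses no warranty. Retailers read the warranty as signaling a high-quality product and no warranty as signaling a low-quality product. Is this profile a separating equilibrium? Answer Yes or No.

Under these beliefs, the warranty earns price 18 and no warranty earns price 12.
high-quality: the warranty nets 18 − 5 = 13; no warranty nets 12. high-quality prefers the warranty.
low-quality: the warranty nets 18 − 12 = 6; no warranty nets 12. low-quality prefers no warranty.
Neither type deviates, so the separating profile is an equilibrium.

Yes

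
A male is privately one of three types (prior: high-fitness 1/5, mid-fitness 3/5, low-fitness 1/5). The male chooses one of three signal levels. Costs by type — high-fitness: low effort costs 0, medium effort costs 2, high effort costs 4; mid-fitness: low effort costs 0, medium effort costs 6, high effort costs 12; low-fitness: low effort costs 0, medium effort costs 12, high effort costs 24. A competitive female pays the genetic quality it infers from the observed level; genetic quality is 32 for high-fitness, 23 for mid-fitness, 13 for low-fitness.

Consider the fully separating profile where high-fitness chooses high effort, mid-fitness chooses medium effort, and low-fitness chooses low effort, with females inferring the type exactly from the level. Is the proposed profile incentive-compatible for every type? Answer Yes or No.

Separating mating payoffs: high effort → 32, medium effort → 23, low effort → 13.
high-fitness (assigned high effort): low effort: 13 − 0 = 13; medium effort: 23 − 2 = 21; high effort: 32 − 4 = 28. high-fitness stays.
mid-fitness (assigned medium effort): low effort: 13 − 0 = 13; medium effort: 23 − 6 = 17; high effort: 32 − 12 = 20. mid-fitness prefers high effort.
low-fitness (assigned low effort): low effort: 13 − 0 = 13; medium effort: 23 − 12 = 11; high effort: 32 − 24 = 8. low-fitness stays.
At least one type deviates; the separating profile fails.

No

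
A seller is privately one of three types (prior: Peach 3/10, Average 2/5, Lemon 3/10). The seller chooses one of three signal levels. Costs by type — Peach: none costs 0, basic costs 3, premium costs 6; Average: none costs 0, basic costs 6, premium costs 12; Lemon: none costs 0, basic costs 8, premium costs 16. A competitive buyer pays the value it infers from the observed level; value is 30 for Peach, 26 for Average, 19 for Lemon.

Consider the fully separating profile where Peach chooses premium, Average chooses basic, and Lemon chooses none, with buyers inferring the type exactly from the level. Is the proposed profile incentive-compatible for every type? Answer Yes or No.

Yes

Separating prices: premium → 30, basic → 26, none → 19.
Peach (assigned premium): none: 19 − 0 = 19; basic: 26 − 3 = 23; premium: 30 − 6 = 24. Peach stays.
Average (assigned basic): none: 19 − 0 = 19; basic: 26 − 6 = 20; premium: 30 − 12 = 18. Average stays.
Lemon (assigned none): none: 19 − 0 = 19; basic: 26 − 8 = 18; premium: 30 − 16 = 14. Lemon stays.
Every type prefers its assigned level; separation holds.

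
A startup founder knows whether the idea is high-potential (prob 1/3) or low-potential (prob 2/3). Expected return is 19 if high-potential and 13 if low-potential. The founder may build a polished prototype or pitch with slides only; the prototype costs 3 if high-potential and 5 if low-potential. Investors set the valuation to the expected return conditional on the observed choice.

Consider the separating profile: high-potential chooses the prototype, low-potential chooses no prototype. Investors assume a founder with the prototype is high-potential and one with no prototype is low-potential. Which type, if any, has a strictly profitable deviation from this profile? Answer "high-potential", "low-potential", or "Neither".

low-potential

The prototype pays 19; no prototype pays 13.
high-potential: assigned the prototype, nets 19 − 3 = 16; deviating to no prototype nets 13.
low-potential: assigned no prototype, nets 13; deviating to the prototype nets 19 − 5 = 14.
The low-potential type gains 1 by deviating.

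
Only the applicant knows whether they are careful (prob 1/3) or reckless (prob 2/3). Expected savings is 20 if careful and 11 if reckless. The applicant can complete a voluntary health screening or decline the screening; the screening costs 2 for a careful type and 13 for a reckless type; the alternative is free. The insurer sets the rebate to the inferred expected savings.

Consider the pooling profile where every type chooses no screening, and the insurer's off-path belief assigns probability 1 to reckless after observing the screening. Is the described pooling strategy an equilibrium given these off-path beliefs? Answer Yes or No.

On path, the insurer holds the prior and pays 1/3·20 + 2/3·11 = 14. Off path (the screening), believing reckless, it pays 11.
careful: no screening nets 14; the screening nets 11 − 2 = 9. careful stays.
reckless: no screening nets 14; the screening nets 11 − 13 = -2. reckless stays.
No type deviates, so pooling is sustained.

Yes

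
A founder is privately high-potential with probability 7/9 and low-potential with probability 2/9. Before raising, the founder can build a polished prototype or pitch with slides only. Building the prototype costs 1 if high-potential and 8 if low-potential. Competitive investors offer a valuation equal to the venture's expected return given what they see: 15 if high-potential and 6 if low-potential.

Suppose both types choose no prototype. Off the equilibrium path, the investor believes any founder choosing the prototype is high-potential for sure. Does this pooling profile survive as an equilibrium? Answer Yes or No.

On path, the investor holds the prior and pays 7/9·15 + 2/9·6 = 13. Off path (the prototype), believing high-potential, it pays 15.
high-potential: no prototype nets 13; the prototype nets 15 − 1 = 14. high-potential would deviate.
low-potential: no prototype nets 13; the prototype nets 15 − 8 = 7. low-potential stays.
A type deviates, so pooling fails.

No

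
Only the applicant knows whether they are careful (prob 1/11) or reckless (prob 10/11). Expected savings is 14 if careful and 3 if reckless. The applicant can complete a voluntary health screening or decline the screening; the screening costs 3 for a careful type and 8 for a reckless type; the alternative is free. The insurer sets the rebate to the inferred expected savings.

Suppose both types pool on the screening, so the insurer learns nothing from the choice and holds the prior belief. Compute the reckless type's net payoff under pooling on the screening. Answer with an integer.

-4

Pooled rebate = 1/11·14 + 10/11·3 = 4.
reckless pays cost 8 for the screening, so net payoff = 4 − 8 = -4.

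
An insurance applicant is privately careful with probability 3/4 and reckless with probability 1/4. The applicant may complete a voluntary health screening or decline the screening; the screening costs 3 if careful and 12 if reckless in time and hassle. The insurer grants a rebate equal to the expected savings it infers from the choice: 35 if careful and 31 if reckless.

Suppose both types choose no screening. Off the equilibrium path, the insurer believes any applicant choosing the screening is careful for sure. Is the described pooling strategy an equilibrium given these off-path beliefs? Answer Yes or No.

On path, the insurer holds the prior and pays 3/4·35 + 1/4·31 = 34. Off path (the screening), believing careful, it pays 35.
careful: no screening nets 34; the screening nets 35 − 3 = 32. careful stays.
reckless: no screening nets 34; the screening nets 35 − 12 = 23. reckless stays.
No type deviates, so pooling is sustained.

Yes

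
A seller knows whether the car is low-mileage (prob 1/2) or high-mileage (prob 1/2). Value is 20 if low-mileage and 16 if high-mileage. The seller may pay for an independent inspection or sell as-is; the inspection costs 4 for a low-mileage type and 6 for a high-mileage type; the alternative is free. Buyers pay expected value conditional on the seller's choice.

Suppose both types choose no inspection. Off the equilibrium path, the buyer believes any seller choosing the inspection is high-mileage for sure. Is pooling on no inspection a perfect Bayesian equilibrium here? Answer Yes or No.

On path, the buyer holds the prior and pays 1/2·20 + 1/2·16 = 18. Off path (the inspection), believing high-mileage, it pays 16.
low-mileage: no inspection nets 18; the inspection nets 16 − 4 = 12. low-mileage stays.
high-mileage: no inspection nets 18; the inspection nets 16 − 6 = 10. high-mileage stays.
No type deviates, so pooling is sustained.

Yes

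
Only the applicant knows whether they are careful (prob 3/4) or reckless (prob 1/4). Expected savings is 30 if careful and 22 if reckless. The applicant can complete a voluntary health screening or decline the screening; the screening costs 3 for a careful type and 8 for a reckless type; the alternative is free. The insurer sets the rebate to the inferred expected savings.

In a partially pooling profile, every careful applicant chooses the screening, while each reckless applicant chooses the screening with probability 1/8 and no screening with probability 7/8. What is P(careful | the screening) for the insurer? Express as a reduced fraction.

P(the screening) = (3/4)·1 + (1/4)·(1/8) = 25/32.
By Bayes' rule, P(careful | the screening) = (3/4) / (25/32) = 24/25.

24/25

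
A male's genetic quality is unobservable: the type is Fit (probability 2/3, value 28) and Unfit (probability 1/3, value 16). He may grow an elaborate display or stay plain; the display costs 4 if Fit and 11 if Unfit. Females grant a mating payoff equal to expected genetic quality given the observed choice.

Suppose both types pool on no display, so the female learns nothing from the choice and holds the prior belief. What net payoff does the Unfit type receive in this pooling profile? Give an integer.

24

Pooled mating payoff = 2/3·28 + 1/3·16 = 24.
Unfit pays no cost for no display, so net payoff = 24.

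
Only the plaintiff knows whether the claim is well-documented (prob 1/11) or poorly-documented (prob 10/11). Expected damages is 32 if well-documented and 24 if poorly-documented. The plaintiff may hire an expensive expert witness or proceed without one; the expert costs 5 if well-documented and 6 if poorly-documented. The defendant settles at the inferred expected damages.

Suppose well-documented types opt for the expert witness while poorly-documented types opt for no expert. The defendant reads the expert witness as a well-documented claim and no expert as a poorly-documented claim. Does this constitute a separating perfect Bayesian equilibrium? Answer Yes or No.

No

Under these beliefs, the expert witness earns settlement 32 and no expert earns settlement 24.
well-documented: the expert witness nets 32 − 5 = 27; no expert nets 24. well-documented prefers the expert witness.
poorly-documented: the expert witness nets 32 − 6 = 26; no expert nets 24. poorly-documented would deviate to the expert witness.
poorly-documented has a profitable deviation, so the profile is not an equilibrium.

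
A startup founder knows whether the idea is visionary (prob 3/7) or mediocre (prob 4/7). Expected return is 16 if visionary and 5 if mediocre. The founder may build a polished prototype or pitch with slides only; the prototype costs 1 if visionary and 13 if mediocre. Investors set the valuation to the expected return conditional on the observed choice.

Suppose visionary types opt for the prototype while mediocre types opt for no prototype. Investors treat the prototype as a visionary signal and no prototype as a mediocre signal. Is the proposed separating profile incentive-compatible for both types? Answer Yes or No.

Yes

Under these beliefs, the prototype earns valuation 16 and no prototype earns valuation 5.
visionary: the prototype nets 16 − 1 = 15; no prototype nets 5. visionary prefers the prototype.
mediocre: the prototype nets 16 − 13 = 3; no prototype nets 5. mediocre prefers no prototype.
Neither type deviates, so the separating profile is an equilibrium.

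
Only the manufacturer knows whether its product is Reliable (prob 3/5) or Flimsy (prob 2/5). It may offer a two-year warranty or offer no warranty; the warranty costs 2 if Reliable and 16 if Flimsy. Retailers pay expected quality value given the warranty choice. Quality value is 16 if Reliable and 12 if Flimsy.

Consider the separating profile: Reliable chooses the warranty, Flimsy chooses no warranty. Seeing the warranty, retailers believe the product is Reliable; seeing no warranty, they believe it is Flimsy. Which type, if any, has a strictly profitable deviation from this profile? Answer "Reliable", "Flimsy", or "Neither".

Neither

The warranty pays 16; no warranty pays 12.
Reliable: assigned the warranty, nets 16 − 2 = 14; deviating to no warranty nets 12.
Flimsy: assigned no warranty, nets 12; deviating to the warranty nets 16 − 16 = 0.
Both types strictly prefer their assigned action; no profitable deviation.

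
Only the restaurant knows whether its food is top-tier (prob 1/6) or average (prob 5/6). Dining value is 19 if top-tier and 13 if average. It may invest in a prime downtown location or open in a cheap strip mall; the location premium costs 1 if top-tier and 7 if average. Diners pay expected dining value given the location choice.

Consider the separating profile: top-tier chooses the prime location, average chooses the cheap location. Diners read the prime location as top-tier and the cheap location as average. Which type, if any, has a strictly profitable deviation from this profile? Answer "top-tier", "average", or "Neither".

Neither

The prime location pays 19; the cheap location pays 13.
top-tier: assigned the prime location, nets 19 − 1 = 18; deviating to the cheap location nets 13.
average: assigned the cheap location, nets 13; deviating to the prime location nets 19 − 7 = 12.
Both types strictly prefer their assigned action; no profitable deviation.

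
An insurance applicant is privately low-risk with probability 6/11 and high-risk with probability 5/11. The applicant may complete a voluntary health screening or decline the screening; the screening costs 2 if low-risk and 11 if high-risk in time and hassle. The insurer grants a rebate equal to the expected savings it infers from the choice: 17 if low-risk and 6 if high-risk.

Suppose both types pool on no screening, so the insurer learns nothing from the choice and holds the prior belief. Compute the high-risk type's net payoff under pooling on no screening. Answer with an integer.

Pooled rebate = 6/11·17 + 5/11·6 = 12.
high-risk pays no cost for no screening, so net payoff = 12.

12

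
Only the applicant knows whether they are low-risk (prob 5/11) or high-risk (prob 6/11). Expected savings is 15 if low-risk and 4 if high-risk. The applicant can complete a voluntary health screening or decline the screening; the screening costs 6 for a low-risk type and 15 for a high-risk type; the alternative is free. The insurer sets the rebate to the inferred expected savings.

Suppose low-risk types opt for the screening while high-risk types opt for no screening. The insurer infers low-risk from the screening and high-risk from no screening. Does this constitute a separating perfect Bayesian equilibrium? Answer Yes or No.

Yes

Under these beliefs, the screening earns rebate 15 and no screening earns rebate 4.
low-risk: the screening nets 15 − 6 = 9; no screening nets 4. low-risk prefers the screening.
high-risk: the screening nets 15 − 15 = 0; no screening nets 4. high-risk prefers no screening.
Neither type deviates, so the separating profile is an equilibrium.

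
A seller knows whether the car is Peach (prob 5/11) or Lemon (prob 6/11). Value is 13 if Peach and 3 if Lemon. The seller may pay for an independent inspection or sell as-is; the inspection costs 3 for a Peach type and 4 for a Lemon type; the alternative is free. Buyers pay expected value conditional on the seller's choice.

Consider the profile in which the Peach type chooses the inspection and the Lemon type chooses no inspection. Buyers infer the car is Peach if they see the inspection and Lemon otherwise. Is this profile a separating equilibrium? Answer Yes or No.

No

Under these beliefs, the inspection earns price 13 and no inspection earns price 3.
Peach: the inspection nets 13 − 3 = 10; no inspection nets 3. Peach prefers the inspection.
Lemon: the inspection nets 13 − 4 = 9; no inspection nets 3. Lemon would deviate to the inspection.
Lemon has a profitable deviation, so the profile is not an equilibrium.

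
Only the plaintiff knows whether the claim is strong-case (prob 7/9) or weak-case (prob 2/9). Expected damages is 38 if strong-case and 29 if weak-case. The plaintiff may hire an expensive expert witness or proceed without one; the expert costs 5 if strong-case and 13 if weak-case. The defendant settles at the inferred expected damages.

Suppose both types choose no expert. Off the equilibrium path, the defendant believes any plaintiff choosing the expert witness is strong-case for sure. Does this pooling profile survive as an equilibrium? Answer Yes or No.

On path, the defendant holds the prior and pays 7/9·38 + 2/9·29 = 36. Off path (the expert witness), believing strong-case, it pays 38.
strong-case: no expert nets 36; the expert witness nets 38 − 5 = 33. strong-case stays.
weak-case: no expert nets 36; the expert witness nets 38 − 13 = 25. weak-case stays.
No type deviates, so pooling is sustained.

Yes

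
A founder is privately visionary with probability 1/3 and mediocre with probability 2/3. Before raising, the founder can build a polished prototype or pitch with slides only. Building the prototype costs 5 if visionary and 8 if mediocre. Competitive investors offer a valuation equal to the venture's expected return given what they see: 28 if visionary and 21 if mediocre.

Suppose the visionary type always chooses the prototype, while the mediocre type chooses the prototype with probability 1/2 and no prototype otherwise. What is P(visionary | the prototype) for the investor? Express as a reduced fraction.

1/2

P(the prototype) = (1/3)·1 + (2/3)·(1/2) = 2/3.
By Bayes' rule, P(visionary | the prototype) = (1/3) / (2/3) = 1/2.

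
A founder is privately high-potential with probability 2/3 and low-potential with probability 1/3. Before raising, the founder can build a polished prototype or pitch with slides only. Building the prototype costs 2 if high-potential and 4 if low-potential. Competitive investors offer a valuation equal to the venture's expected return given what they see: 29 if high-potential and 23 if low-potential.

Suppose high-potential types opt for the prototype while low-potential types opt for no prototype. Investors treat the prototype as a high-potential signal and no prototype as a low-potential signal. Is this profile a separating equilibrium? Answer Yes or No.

No

Under these beliefs, the prototype earns valuation 29 and no prototype earns valuation 23.
high-potential: the prototype nets 29 − 2 = 27; no prototype nets 23. high-potential prefers the prototype.
low-potential: the prototype nets 29 − 4 = 25; no prototype nets 23. low-potential would deviate to the prototype.
low-potential has a profitable deviation, so the profile is not an equilibrium.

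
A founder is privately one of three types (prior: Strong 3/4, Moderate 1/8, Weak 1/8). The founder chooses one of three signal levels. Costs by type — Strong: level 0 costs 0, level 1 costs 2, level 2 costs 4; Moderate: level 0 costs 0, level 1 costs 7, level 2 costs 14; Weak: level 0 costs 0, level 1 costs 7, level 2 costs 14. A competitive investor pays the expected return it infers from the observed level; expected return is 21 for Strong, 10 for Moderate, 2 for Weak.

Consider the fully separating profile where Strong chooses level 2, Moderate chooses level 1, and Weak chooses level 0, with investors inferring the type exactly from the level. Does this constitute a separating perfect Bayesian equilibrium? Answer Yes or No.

No

Separating valuations: level 2 → 21, level 1 → 10, level 0 → 2.
Strong (assigned level 2): level 0: 2 − 0 = 2; level 1: 10 − 2 = 8; level 2: 21 − 4 = 17. Strong stays.
Moderate (assigned level 1): level 0: 2 − 0 = 2; level 1: 10 − 7 = 3; level 2: 21 − 14 = 7. Moderate prefers level 2.
Weak (assigned level 0): level 0: 2 − 0 = 2; level 1: 10 − 7 = 3; level 2: 21 − 14 = 7. Weak prefers level 2.
At least one type deviates; the separating profile fails.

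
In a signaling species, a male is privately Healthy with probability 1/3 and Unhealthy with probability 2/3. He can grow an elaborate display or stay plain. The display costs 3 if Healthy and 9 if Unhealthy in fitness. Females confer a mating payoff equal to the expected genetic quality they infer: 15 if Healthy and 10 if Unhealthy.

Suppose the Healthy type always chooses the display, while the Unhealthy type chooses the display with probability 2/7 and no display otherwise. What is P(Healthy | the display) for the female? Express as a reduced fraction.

7/11

P(the display) = (1/3)·1 + (2/3)·(2/7) = 11/21.
By Bayes' rule, P(Healthy | the display) = (1/3) / (11/21) = 7/11.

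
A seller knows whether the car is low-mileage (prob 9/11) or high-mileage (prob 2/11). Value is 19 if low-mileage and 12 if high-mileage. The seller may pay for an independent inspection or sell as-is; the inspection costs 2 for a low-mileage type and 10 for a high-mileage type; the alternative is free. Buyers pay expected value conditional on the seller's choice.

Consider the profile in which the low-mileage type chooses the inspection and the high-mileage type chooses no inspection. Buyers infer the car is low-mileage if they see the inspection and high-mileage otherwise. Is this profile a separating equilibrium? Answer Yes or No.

Yes

Under these beliefs, the inspection earns price 19 and no inspection earns price 12.
low-mileage: the inspection nets 19 − 2 = 17; no inspection nets 12. low-mileage prefers the inspection.
high-mileage: the inspection nets 19 − 10 = 9; no inspection nets 12. high-mileage prefers no inspection.
Neither type deviates, so the separating profile is an equilibrium.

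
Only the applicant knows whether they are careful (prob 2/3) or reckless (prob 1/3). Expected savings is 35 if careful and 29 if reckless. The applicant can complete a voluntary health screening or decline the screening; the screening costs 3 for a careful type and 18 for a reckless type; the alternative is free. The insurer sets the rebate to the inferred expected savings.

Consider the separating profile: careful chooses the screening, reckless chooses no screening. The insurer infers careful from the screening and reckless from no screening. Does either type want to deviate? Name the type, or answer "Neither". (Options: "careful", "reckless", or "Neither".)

The screening pays 35; no screening pays 29.
careful: assigned the screening, nets 35 − 3 = 32; deviating to no screening nets 29.
reckless: assigned no screening, nets 29; deviating to the screening nets 35 − 18 = 17.
Both types strictly prefer their assigned action; no profitable deviation.

Neither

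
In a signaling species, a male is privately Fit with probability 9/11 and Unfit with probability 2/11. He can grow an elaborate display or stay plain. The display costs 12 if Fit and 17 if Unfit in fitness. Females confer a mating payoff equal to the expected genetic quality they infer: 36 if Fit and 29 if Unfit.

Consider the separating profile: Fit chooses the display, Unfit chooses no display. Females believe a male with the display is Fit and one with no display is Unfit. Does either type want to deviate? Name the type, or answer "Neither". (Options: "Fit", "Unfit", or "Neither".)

The display pays 36; no display pays 29.
Fit: assigned the display, nets 36 − 12 = 24; deviating to no display nets 29.
Unfit: assigned no display, nets 29; deviating to the display nets 36 − 17 = 19.
The Fit type gains 5 by deviating.

Fit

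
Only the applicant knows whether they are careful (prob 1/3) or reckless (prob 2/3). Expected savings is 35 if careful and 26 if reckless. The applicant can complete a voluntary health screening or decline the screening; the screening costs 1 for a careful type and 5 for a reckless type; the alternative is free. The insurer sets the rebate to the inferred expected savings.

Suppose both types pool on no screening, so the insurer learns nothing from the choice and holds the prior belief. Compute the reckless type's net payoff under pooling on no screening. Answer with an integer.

29

Pooled rebate = 1/3·35 + 2/3·26 = 29.
reckless pays no cost for no screening, so net payoff = 29.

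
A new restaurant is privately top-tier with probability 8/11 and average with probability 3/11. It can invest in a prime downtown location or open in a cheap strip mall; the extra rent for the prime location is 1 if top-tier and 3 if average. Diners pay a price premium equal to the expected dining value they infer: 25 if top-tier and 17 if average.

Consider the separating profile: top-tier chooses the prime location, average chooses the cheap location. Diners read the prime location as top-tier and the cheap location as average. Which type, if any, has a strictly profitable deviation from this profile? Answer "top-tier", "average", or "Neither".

The prime location pays 25; the cheap location pays 17.
top-tier: assigned the prime location, nets 25 − 1 = 24; deviating to the cheap location nets 17.
average: assigned the cheap location, nets 17; deviating to the prime location nets 25 − 3 = 22.
The average type gains 5 by deviating.

average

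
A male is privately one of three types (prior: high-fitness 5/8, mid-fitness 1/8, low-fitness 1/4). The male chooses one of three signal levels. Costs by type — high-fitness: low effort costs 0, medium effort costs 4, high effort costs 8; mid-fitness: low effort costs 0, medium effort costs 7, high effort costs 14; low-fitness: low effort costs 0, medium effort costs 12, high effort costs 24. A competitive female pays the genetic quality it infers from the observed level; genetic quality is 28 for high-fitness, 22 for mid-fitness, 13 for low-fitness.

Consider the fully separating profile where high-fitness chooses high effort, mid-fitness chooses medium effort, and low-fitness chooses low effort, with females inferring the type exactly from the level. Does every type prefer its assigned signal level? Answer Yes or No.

Separating mating payoffs: high effort → 28, medium effort → 22, low effort → 13.
high-fitness (assigned high effort): low effort: 13 − 0 = 13; medium effort: 22 − 4 = 18; high effort: 28 − 8 = 20. high-fitness stays.
mid-fitness (assigned medium effort): low effort: 13 − 0 = 13; medium effort: 22 − 7 = 15; high effort: 28 − 14 = 14. mid-fitness stays.
low-fitness (assigned low effort): low effort: 13 − 0 = 13; medium effort: 22 − 12 = 10; high effort: 28 − 24 = 4. low-fitness stays.
Every type prefers its assigned level; separation holds.

Yes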